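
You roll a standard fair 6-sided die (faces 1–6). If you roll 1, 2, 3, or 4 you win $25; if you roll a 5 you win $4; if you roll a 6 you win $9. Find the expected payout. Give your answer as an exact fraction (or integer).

E[payout] = (1/6)·4 + (1/6)·9 + (2/3)·25 = 113/6

113/6 dollars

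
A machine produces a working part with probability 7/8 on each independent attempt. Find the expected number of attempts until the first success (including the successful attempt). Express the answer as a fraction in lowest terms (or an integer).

For a geometric distribution, E[trials] = 1/p = 1/(7/8) = 8/7.

8/7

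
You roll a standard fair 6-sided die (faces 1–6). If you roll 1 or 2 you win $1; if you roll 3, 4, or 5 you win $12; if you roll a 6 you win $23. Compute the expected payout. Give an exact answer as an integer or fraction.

61/6 dollars

E[payout] = (1/3)·1 + (1/2)·12 + (1/6)·23 = 61/6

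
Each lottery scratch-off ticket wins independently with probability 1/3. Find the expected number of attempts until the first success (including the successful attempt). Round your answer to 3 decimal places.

3.000

For a geometric distribution, E[trials] = 1/p = 1/(1/3) = 3.
≈ 3.000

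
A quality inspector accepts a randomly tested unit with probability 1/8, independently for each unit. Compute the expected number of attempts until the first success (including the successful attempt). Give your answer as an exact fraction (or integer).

For a geometric distribution, E[trials] = 1/p = 1/(1/8) = 8.

8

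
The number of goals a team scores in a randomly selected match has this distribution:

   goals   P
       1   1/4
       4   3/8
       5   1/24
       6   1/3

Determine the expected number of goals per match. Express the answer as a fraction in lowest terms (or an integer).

95/24

E[X] = (1/4)·1 + (3/8)·4 + (1/24)·5 + (1/3)·6
     = 95/24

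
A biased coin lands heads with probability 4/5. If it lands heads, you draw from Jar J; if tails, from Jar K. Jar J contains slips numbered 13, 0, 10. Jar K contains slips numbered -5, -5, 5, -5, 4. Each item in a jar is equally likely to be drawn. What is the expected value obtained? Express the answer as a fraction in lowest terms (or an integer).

E[X | Jar J] = (13 + 0 + 10)/3 = 23/3
E[X | Jar K] = (-5 − 5 + 5 − 5 + 4)/5 = -6/5
E[X] = (4/5)·23/3 + (1/5)·(-6/5) = 442/75

442/75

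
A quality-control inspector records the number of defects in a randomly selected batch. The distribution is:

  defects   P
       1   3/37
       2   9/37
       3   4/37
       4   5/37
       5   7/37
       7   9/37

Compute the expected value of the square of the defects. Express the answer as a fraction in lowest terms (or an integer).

E[X²] = (3/37)·1 + (9/37)·4 + (4/37)·9 + (5/37)·16 + (7/37)·25 + (9/37)·49
     = 771/37

771/37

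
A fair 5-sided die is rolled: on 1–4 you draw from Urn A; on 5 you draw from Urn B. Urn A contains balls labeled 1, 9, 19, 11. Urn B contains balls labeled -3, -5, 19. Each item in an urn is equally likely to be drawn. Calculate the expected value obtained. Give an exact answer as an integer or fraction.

E[X | Urn A] = (1 + 9 + 19 + 11)/4 = 10
E[X | Urn B] = (-3 − 5 + 19)/3 = 11/3
E[X] = (4/5)·10 + (1/5)·11/3 = 131/15

131/15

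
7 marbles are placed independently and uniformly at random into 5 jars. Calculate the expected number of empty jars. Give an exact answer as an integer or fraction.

16384/15625

Let Xⱼ=1 if jar j is empty. P(Xⱼ=1) = ((5-1)/5)^7 = 16384/78125.
By linearity, E[#empty] = 5·16384/78125 = 16384/15625.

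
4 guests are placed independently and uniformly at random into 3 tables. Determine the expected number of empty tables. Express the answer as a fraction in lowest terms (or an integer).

16/27

Let Xⱼ=1 if table j is empty. P(Xⱼ=1) = ((3-1)/3)^4 = 16/81.
By linearity, E[#empty] = 3·16/81 = 16/27.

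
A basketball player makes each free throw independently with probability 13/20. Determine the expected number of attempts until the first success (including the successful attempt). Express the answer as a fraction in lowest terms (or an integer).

For a geometric distribution, E[trials] = 1/p = 1/(13/20) = 20/13.

20/13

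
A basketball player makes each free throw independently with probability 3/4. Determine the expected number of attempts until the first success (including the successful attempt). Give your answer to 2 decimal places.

For a geometric distribution, E[trials] = 1/p = 1/(3/4) = 4/3.
≈ 1.33

1.33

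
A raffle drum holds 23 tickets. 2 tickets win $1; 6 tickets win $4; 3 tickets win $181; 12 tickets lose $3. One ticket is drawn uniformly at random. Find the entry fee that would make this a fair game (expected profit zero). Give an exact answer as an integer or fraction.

E[payout] = (2/23)·1 + (6/23)·4 + (3/23)·181 + (12/23)·(-3) = 533/23
Fair fee = E[payout] = 533/23

533/23 dollars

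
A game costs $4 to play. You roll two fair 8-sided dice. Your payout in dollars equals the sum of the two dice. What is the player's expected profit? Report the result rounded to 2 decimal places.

$5.00

Distribution of the sum of the two dice: 2 w.p. 1/64, 3 w.p. 1/32, 4 w.p. 3/64, 5 w.p. 1/16, 6 w.p. 5/64, 7 w.p. 3/32, …
E[payout] = (1/64)·2 + (1/32)·3 + (3/64)·4 + (1/16)·5 + (5/64)·6 + (3/32)·7 + (7/64)·8 + (1/8)·9 + (7/64)·10 + (3/32)·11 + (5/64)·12 + (1/16)·13 + (3/64)·14 + (1/32)·15 + (1/64)·16 = 9
Expected profit = 9 − 4 = 5 ≈ $5.00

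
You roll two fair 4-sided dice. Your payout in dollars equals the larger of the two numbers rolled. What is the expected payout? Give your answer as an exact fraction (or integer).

Distribution of the larger of the two numbers rolled: 1 w.p. 1/16, 2 w.p. 3/16, 3 w.p. 5/16, 4 w.p. 7/16
E[payout] = (1/16)·1 + (3/16)·2 + (5/16)·3 + (7/16)·4 = 25/8

25/8 dollars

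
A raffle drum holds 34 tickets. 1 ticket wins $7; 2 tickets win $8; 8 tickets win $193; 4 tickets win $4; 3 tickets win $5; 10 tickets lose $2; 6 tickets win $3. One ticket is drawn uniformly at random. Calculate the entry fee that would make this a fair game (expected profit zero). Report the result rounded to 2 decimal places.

$46.94

E[payout] = (1/34)·7 + (2/34)·8 + (8/34)·193 + (4/34)·4 + (3/34)·5 + (10/34)·(-2) + (6/34)·3 = 798/17
Fair fee = E[payout] = 798/17 ≈ $46.94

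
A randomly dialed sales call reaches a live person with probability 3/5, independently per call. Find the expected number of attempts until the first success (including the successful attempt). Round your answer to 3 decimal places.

1.667

For a geometric distribution, E[trials] = 1/p = 1/(3/5) = 5/3.
≈ 1.667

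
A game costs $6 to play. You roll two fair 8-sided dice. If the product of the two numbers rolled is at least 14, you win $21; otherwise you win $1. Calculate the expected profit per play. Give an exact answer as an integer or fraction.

105/16 dollars

E[payout] = (27/64)·1 + (37/64)·21 = 201/16
Expected profit = 201/16 − 6 = 105/16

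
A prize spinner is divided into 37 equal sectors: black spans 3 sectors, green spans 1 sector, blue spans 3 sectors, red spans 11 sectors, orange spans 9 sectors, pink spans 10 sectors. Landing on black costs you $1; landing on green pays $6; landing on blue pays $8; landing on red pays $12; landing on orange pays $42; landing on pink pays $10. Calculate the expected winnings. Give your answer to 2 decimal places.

E[payout] = (3/37)·(-1) + (1/37)·6 + (3/37)·8 + (11/37)·12 + (9/37)·42 + (10/37)·10 = 637/37
≈ $17.22

$17.22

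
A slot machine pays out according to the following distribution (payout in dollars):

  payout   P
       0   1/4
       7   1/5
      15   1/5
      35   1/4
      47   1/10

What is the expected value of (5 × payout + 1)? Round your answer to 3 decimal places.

90.250

E[5x+1] = (1/4)·1 + (1/5)·36 + (1/5)·76 + (1/4)·176 + (1/10)·236
     = 361/4 ≈ 90.250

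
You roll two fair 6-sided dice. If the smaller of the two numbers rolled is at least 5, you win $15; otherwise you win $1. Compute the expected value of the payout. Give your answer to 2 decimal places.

$2.56

E[payout] = (8/9)·1 + (1/9)·15 = 23/9
≈ $2.56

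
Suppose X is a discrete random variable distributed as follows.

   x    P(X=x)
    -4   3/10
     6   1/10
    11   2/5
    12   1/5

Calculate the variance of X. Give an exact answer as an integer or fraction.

1179/25

E[X] = (3/10)·(-4) + (1/10)·6 + (2/5)·11 + (1/5)·12 = 31/5
E[X²] = (3/10)·16 + (1/10)·36 + (2/5)·121 + (1/5)·144 = 428/5
Var(X) = 428/5 − (31/5)² = 1179/25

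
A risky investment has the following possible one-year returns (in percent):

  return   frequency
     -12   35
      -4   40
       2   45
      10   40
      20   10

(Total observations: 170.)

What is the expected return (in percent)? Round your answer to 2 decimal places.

Total = 170, so P(return=-12) = 35/170, etc.
E[X] = (7/34)·(-12) + (4/17)·(-4) + (9/34)·2 + (4/17)·10 + (1/17)·20
     = 11/17 ≈ 0.65

0.65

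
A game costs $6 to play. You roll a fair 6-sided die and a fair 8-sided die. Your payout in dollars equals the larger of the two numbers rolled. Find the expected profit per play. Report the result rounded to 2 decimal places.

Distribution of the larger of the two numbers rolled: 1 w.p. 1/48, 2 w.p. 1/16, 3 w.p. 5/48, 4 w.p. 7/48, 5 w.p. 3/16, 6 w.p. 11/48, …
E[payout] = (1/48)·1 + (1/16)·2 + (5/48)·3 + (7/48)·4 + (3/16)·5 + (11/48)·6 + (1/8)·7 + (1/8)·8 = 251/48
Expected profit = 251/48 − 6 = -37/48 ≈ -$0.77

-$0.77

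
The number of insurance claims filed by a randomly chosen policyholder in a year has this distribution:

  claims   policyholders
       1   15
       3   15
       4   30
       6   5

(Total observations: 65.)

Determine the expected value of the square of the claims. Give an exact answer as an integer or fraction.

162/13

Total = 65, so P(claims=1) = 15/65, etc.
E[X²] = (3/13)·1 + (3/13)·9 + (6/13)·16 + (1/13)·36
     = 162/13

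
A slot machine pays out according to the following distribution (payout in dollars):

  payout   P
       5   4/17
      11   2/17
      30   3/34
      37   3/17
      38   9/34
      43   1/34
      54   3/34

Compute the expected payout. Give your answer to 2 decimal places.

$27.74

E[X] = (4/17)·5 + (2/17)·11 + (3/34)·30 + (3/17)·37 + (9/34)·38 + (1/34)·43 + (3/34)·54
     = 943/34 ≈ 27.74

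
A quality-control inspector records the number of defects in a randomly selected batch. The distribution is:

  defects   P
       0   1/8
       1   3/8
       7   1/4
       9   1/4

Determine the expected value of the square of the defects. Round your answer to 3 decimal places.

32.875

E[X²] = (1/8)·0 + (3/8)·1 + (1/4)·49 + (1/4)·81
     = 263/8 ≈ 32.875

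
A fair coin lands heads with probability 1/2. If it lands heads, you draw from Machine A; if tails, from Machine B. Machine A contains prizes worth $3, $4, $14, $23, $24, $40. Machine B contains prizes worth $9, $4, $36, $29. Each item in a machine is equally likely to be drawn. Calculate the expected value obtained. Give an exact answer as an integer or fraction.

75/4 dollars

E[X | Machine A] = (3 + 4 + 14 + 23 + 24 + 40)/6 = 18
E[X | Machine B] = (9 + 4 + 36 + 29)/4 = 39/2
E[X] = (1/2)·18 + (1/2)·39/2 = 75/4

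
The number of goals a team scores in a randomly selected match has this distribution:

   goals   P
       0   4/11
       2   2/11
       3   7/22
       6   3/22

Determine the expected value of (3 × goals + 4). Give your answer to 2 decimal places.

E[3x+4] = (4/11)·4 + (2/11)·10 + (7/22)·13 + (3/22)·22
     = 229/22 ≈ 10.41

10.41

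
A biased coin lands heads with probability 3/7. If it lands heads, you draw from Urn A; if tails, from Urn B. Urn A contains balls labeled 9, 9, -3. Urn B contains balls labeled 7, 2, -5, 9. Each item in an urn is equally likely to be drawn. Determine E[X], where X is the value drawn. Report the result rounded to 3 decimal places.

4.000

E[X | Urn A] = (9 + 9 − 3)/3 = 5
E[X | Urn B] = (7 + 2 − 5 + 9)/4 = 13/4
E[X] = (3/7)·5 + (4/7)·13/4 = 4 ≈ 4.000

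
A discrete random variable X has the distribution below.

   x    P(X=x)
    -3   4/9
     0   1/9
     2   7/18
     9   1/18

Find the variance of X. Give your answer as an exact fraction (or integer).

3257/324

E[X] = (4/9)·(-3) + (1/9)·0 + (7/18)·2 + (1/18)·9 = -1/18
E[X²] = (4/9)·9 + (1/9)·0 + (7/18)·4 + (1/18)·81 = 181/18
Var(X) = 181/18 − (-1/18)² = 3257/324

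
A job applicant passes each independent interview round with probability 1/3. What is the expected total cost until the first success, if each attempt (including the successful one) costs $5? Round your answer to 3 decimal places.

E[#attempts] = 1/p = 3; E[cost] = 5·3 = 15.
≈ 15.000

$15.000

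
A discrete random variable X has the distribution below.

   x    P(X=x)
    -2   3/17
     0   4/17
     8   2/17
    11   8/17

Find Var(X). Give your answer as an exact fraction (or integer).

9232/289

E[X] = (3/17)·(-2) + (4/17)·0 + (2/17)·8 + (8/17)·11 = 98/17
E[X²] = (3/17)·4 + (4/17)·0 + (2/17)·64 + (8/17)·121 = 1108/17
Var(X) = 1108/17 − (98/17)² = 9232/289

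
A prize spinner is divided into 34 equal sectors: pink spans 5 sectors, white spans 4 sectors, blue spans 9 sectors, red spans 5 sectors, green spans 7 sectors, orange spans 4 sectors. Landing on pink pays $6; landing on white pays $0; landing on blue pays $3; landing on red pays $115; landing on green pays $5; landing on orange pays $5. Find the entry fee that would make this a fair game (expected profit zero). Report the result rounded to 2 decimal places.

E[payout] = (5/34)·6 + (4/34)·0 + (9/34)·3 + (5/34)·115 + (7/34)·5 + (4/34)·5 = 687/34
Fair fee = E[payout] = 687/34 ≈ $20.21

$20.21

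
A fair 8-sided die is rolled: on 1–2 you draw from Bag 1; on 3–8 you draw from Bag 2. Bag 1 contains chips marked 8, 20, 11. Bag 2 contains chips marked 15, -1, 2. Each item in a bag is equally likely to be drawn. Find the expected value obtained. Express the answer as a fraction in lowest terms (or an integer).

29/4

E[X | Bag 1] = (8 + 20 + 11)/3 = 13
E[X | Bag 2] = (15 − 1 + 2)/3 = 16/3
E[X] = (1/4)·13 + (3/4)·16/3 = 29/4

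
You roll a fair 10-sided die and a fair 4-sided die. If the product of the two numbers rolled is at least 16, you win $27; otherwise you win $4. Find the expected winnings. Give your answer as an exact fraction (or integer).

101/8 dollars

E[payout] = (5/8)·4 + (3/8)·27 = 101/8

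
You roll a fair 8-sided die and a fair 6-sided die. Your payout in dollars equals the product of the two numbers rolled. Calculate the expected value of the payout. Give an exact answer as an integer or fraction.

63/4 dollars

Distribution of the product of the two numbers rolled: 1 w.p. 1/48, 2 w.p. 1/24, 3 w.p. 1/24, 4 w.p. 1/16, 5 w.p. 1/24, 6 w.p. 1/12, …
E[payout] = (1/48)·1 + (1/24)·2 + (1/24)·3 + (1/16)·4 + (1/24)·5 + (1/12)·6 + (1/48)·7 + (1/16)·8 + (1/48)·9 + (1/24)·10 + (1/12)·12 + (1/48)·14 + (1/24)·15 + (1/24)·16 + (1/24)·18 + (1/24)·20 + (1/48)·21 + (1/16)·24 + (1/48)·25 + (1/48)·28 + (1/24)·30 + (1/48)·32 + (1/48)·35 + (1/48)·36 + (1/48)·40 + (1/48)·42 + (1/48)·48 = 63/4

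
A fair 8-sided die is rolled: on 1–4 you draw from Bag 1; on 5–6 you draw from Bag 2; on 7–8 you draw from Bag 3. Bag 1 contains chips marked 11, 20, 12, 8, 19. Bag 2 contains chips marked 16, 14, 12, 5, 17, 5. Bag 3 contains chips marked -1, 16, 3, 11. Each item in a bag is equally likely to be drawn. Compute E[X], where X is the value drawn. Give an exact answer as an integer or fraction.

E[X | Bag 1] = (11 + 20 + 12 + 8 + 19)/5 = 14
E[X | Bag 2] = (16 + 14 + 12 + 5 + 17 + 5)/6 = 23/2
E[X | Bag 3] = (-1 + 16 + 3 + 11)/4 = 29/4
E[X] = (1/2)·14 + (1/4)·23/2 + (1/4)·29/4 = 187/16

187/16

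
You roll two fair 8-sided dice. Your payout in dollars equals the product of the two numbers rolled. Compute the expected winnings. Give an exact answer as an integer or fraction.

81/4 dollars

Distribution of the product of the two numbers rolled: 1 w.p. 1/64, 2 w.p. 1/32, 3 w.p. 1/32, 4 w.p. 3/64, 5 w.p. 1/32, 6 w.p. 1/16, …
E[payout] = (1/64)·1 + (1/32)·2 + (1/32)·3 + (3/64)·4 + (1/32)·5 + (1/16)·6 + (1/32)·7 + (1/16)·8 + (1/64)·9 + (1/32)·10 + (1/16)·12 + (1/32)·14 + (1/32)·15 + (3/64)·16 + (1/32)·18 + (1/32)·20 + (1/32)·21 + (1/16)·24 + (1/64)·25 + (1/32)·28 + (1/32)·30 + (1/32)·32 + (1/32)·35 + (1/64)·36 + (1/32)·40 + (1/32)·42 + (1/32)·48 + (1/64)·49 + (1/32)·56 + (1/64)·64 = 81/4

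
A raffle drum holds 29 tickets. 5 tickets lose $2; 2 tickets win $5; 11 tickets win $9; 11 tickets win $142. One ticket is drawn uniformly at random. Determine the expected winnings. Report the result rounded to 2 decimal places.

E[payout] = (5/29)·(-2) + (2/29)·5 + (11/29)·9 + (11/29)·142 = 1661/29
≈ $57.28

$57.28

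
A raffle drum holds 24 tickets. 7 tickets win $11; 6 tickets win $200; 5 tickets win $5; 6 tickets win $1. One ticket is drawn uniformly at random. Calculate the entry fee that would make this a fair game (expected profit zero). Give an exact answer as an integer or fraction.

E[payout] = (7/24)·11 + (6/24)·200 + (5/24)·5 + (6/24)·1 = 109/2
Fair fee = E[payout] = 109/2

109/2 dollars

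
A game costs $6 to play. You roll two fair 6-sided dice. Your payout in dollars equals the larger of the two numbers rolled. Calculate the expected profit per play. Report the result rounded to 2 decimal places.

-$1.53

Distribution of the larger of the two numbers rolled: 1 w.p. 1/36, 2 w.p. 1/12, 3 w.p. 5/36, 4 w.p. 7/36, 5 w.p. 1/4, 6 w.p. 11/36
E[payout] = (1/36)·1 + (1/12)·2 + (5/36)·3 + (7/36)·4 + (1/4)·5 + (11/36)·6 = 161/36
Expected profit = 161/36 − 6 = -55/36 ≈ -$1.53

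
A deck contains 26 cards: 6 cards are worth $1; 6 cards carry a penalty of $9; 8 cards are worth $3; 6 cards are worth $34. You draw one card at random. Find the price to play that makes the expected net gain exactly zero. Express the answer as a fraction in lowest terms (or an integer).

E[payout] = (6/26)·1 + (6/26)·(-9) + (8/26)·3 + (6/26)·34 = 90/13
Fair fee = E[payout] = 90/13

90/13 dollars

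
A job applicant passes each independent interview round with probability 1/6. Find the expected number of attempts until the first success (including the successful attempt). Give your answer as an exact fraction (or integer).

For a geometric distribution, E[trials] = 1/p = 1/(1/6) = 6.

6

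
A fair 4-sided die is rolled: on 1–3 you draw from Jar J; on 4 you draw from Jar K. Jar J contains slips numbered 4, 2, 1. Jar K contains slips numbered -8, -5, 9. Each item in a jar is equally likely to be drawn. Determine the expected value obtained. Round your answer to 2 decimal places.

1.42

E[X | Jar J] = (4 + 2 + 1)/3 = 7/3
E[X | Jar K] = (-8 − 5 + 9)/3 = -4/3
E[X] = (3/4)·7/3 + (1/4)·(-4/3) = 17/12 ≈ 1.42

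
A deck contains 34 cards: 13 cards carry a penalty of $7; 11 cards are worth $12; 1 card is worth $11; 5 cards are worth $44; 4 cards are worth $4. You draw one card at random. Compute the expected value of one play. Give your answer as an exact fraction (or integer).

144/17 dollars

E[payout] = (13/34)·(-7) + (11/34)·12 + (1/34)·11 + (5/34)·44 + (4/34)·4 = 144/17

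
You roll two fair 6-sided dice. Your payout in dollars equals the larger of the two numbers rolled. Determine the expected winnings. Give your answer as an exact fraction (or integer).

Distribution of the larger of the two numbers rolled: 1 w.p. 1/36, 2 w.p. 1/12, 3 w.p. 5/36, 4 w.p. 7/36, 5 w.p. 1/4, 6 w.p. 11/36
E[payout] = (1/36)·1 + (1/12)·2 + (5/36)·3 + (7/36)·4 + (1/4)·5 + (11/36)·6 = 161/36

161/36 dollars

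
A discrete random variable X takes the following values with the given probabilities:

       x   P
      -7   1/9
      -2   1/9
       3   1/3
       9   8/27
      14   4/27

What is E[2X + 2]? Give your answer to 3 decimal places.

E[2x+2] = (1/9)·(-12) + (1/9)·(-2) + (1/3)·8 + (8/27)·20 + (4/27)·30
     = 310/27 ≈ 11.481

11.481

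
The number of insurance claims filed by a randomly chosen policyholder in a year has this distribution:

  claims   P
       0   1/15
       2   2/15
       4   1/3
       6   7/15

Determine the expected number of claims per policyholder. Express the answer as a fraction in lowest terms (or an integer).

E[X] = (1/15)·0 + (2/15)·2 + (1/3)·4 + (7/15)·6
     = 22/5

22/5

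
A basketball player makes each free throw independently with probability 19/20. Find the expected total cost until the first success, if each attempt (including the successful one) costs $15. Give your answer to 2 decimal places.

E[#attempts] = 1/p = 20/19; E[cost] = 15·20/19 = 300/19.
≈ 15.79

$15.79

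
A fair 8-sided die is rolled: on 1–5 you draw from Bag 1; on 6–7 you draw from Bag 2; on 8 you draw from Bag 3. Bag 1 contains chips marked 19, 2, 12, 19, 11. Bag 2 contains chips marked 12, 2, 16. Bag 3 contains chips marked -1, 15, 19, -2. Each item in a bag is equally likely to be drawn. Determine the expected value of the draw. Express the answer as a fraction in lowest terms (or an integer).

E[X | Bag 1] = (19 + 2 + 12 + 19 + 11)/5 = 63/5
E[X | Bag 2] = (12 + 2 + 16)/3 = 10
E[X | Bag 3] = (-1 + 15 + 19 − 2)/4 = 31/4
E[X] = (5/8)·63/5 + (1/4)·10 + (1/8)·31/4 = 363/32

363/32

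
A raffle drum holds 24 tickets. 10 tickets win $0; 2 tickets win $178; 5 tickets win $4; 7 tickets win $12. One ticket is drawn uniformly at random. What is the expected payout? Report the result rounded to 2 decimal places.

E[payout] = (10/24)·0 + (2/24)·178 + (5/24)·4 + (7/24)·12 = 115/6
≈ $19.17

$19.17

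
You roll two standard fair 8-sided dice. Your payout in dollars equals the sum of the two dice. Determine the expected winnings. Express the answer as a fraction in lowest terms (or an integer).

$9

Distribution of the sum of the two dice: 2 w.p. 1/64, 3 w.p. 1/32, 4 w.p. 3/64, 5 w.p. 1/16, 6 w.p. 5/64, 7 w.p. 3/32, …
E[payout] = (1/64)·2 + (1/32)·3 + (3/64)·4 + (1/16)·5 + (5/64)·6 + (3/32)·7 + (7/64)·8 + (1/8)·9 + (7/64)·10 + (3/32)·11 + (5/64)·12 + (1/16)·13 + (3/64)·14 + (1/32)·15 + (1/64)·16 = 9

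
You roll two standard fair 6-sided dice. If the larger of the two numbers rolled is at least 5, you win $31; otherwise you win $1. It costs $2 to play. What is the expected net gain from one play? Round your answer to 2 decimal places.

E[payout] = (4/9)·1 + (5/9)·31 = 53/3
Expected profit = 53/3 − 2 = 47/3 ≈ $15.67

$15.67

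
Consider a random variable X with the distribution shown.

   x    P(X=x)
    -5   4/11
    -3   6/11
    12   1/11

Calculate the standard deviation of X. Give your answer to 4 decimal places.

4.6373

E[X] = -26/11, E[X²] = 298/11
Var(X) = E[X²] − (E[X])² = 298/11 − 676/121 = 2602/121
SD(X) = √(2602/121) ≈ 4.6373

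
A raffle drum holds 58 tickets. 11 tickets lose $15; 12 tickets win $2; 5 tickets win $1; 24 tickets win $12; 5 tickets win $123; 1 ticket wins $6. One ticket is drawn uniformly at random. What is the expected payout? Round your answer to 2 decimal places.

E[payout] = (11/58)·(-15) + (12/58)·2 + (5/58)·1 + (24/58)·12 + (5/58)·123 + (1/58)·6 = 773/58
≈ $13.33

$13.33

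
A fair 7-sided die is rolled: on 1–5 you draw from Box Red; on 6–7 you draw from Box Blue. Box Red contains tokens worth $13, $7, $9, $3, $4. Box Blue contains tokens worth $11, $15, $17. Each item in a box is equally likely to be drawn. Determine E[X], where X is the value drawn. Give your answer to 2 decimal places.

E[X | Box Red] = (13 + 7 + 9 + 3 + 4)/5 = 36/5
E[X | Box Blue] = (11 + 15 + 17)/3 = 43/3
E[X] = (5/7)·36/5 + (2/7)·43/3 = 194/21 ≈ 9.24

$9.24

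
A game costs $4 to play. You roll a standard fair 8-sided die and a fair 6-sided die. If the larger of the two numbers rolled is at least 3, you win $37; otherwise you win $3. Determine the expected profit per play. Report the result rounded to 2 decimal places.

E[payout] = (1/12)·3 + (11/12)·37 = 205/6
Expected profit = 205/6 − 4 = 181/6 ≈ $30.17

$30.17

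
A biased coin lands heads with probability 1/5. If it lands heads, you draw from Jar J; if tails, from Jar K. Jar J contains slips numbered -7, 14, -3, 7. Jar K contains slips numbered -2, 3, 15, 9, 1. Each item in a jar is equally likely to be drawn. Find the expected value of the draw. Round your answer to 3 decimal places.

E[X | Jar J] = (-7 + 14 − 3 + 7)/4 = 11/4
E[X | Jar K] = (-2 + 3 + 15 + 9 + 1)/5 = 26/5
E[X] = (1/5)·11/4 + (4/5)·26/5 = 471/100 ≈ 4.710

4.710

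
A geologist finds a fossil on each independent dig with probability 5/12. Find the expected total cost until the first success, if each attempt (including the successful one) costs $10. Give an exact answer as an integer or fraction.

$24

E[#attempts] = 1/p = 12/5; E[cost] = 10·12/5 = 24.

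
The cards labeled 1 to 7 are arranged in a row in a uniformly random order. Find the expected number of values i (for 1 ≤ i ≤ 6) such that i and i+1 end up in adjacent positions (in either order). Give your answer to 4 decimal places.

1.7143

For each i ∈ {1,…,6}, let Xᵢ = 1 if i and i+1 are adjacent. P(Xᵢ=1) = 2·(7−1)!/7! = 2/7.
By linearity, E[ΣXᵢ] = (6)·(2/7) = 12/7.
≈ 1.7143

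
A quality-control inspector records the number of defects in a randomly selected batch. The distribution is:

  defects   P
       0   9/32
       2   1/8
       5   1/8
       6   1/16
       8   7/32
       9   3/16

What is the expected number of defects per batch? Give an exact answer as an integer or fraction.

E[X] = (9/32)·0 + (1/8)·2 + (1/8)·5 + (1/16)·6 + (7/32)·8 + (3/16)·9
     = 75/16

75/16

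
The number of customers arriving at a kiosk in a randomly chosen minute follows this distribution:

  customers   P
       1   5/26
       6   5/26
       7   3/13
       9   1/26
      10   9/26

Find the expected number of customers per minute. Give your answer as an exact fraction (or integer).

E[X] = (5/26)·1 + (5/26)·6 + (3/13)·7 + (1/26)·9 + (9/26)·10
     = 88/13

88/13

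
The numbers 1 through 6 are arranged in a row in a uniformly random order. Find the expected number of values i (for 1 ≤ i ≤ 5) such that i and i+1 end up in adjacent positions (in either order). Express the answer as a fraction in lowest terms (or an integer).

For each i ∈ {1,…,5}, let Xᵢ = 1 if i and i+1 are adjacent. P(Xᵢ=1) = 2·(6−1)!/6! = 2/6.
By linearity, E[ΣXᵢ] = (5)·(2/6) = 5/3.

5/3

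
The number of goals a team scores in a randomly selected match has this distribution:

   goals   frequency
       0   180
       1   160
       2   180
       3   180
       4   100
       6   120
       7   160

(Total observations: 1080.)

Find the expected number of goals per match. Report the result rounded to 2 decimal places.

Total = 1080, so P(goals=0) = 180/1080, etc.
E[X] = (1/6)·0 + (4/27)·1 + (1/6)·2 + (1/6)·3 + (5/54)·4 + (1/9)·6 + (4/27)·7
     = 55/18 ≈ 3.06

3.06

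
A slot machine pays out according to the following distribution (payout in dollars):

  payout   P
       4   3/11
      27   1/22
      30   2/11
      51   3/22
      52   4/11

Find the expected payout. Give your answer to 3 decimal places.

$33.636

E[X] = (3/11)·4 + (1/22)·27 + (2/11)·30 + (3/22)·51 + (4/11)·52
     = 370/11 ≈ 33.636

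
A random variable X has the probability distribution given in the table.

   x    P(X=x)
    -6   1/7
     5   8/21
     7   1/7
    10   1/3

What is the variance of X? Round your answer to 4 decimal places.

26.0454

E[X] = (1/7)·(-6) + (8/21)·5 + (1/7)·7 + (1/3)·10 = 113/21
E[X²] = (1/7)·36 + (8/21)·25 + (1/7)·49 + (1/3)·100 = 55
Var(X) = 55 − (113/21)² = 11486/441 ≈ 26.0454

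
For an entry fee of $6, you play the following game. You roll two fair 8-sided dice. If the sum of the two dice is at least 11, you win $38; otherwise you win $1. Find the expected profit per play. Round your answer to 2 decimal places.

$7.14

E[payout] = (43/64)·1 + (21/64)·38 = 841/64
Expected profit = 841/64 − 6 = 457/64 ≈ $7.14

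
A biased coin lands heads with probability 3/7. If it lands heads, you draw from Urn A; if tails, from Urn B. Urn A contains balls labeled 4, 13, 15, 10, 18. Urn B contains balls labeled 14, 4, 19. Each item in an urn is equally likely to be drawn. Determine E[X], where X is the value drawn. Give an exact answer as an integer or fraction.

256/21

E[X | Urn A] = (4 + 13 + 15 + 10 + 18)/5 = 12
E[X | Urn B] = (14 + 4 + 19)/3 = 37/3
E[X] = (3/7)·12 + (4/7)·37/3 = 256/21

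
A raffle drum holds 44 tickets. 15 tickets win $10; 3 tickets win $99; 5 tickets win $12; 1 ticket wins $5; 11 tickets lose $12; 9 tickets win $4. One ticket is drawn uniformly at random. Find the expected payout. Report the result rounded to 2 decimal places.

$9.45

E[payout] = (15/44)·10 + (3/44)·99 + (5/44)·12 + (1/44)·5 + (11/44)·(-12) + (9/44)·4 = 104/11
≈ $9.45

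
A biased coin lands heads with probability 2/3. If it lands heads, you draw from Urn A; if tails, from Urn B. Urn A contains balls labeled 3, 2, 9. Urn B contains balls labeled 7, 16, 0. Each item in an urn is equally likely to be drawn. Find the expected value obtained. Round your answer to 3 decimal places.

E[X | Urn A] = (3 + 2 + 9)/3 = 14/3
E[X | Urn B] = (7 + 16 + 0)/3 = 23/3
E[X] = (2/3)·14/3 + (1/3)·23/3 = 17/3 ≈ 5.667

5.667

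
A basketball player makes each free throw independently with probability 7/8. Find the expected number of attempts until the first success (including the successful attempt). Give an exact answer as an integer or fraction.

8/7

For a geometric distribution, E[trials] = 1/p = 1/(7/8) = 8/7.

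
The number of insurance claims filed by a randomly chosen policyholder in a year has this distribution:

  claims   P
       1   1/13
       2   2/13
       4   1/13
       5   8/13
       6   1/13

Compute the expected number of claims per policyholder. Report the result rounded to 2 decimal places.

E[X] = (1/13)·1 + (2/13)·2 + (1/13)·4 + (8/13)·5 + (1/13)·6
     = 55/13 ≈ 4.23

4.23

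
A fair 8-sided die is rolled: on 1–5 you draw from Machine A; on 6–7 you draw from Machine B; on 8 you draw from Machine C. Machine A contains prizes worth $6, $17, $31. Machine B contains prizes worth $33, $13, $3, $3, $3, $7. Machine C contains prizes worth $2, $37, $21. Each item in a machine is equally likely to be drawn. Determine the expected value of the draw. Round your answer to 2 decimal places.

E[X | Machine A] = (6 + 17 + 31)/3 = 18
E[X | Machine B] = (33 + 13 + 3 + 3 + 3 + 7)/6 = 31/3
E[X | Machine C] = (2 + 37 + 21)/3 = 20
E[X] = (5/8)·18 + (1/4)·31/3 + (1/8)·20 = 49/3 ≈ 16.33

$16.33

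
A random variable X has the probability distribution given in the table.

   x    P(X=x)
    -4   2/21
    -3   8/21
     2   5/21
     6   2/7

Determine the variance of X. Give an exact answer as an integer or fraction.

E[X] = (2/21)·(-4) + (8/21)·(-3) + (5/21)·2 + (2/7)·6 = 2/3
E[X²] = (2/21)·16 + (8/21)·9 + (5/21)·4 + (2/7)·36 = 340/21
Var(X) = 340/21 − (2/3)² = 992/63

992/63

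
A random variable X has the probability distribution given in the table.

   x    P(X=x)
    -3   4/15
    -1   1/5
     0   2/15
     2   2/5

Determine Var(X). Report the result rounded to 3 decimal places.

4.160

E[X] = (4/15)·(-3) + (1/5)·(-1) + (2/15)·0 + (2/5)·2 = -1/5
E[X²] = (4/15)·9 + (1/5)·1 + (2/15)·0 + (2/5)·4 = 21/5
Var(X) = 21/5 − (-1/5)² = 104/25 ≈ 4.160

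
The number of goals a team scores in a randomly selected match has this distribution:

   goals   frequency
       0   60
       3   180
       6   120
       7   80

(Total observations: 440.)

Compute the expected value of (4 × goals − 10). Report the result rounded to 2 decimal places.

Total = 440, so P(goals=0) = 60/440, etc.
E[4x-10] = (3/22)·(-10) + (9/22)·2 + (3/11)·14 + (2/11)·18
     = 72/11 ≈ 6.55

6.55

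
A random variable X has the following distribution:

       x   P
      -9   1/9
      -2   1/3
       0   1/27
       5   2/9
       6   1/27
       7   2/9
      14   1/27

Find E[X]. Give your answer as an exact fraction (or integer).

47/27

E[X] = (1/9)·(-9) + (1/3)·(-2) + (1/27)·0 + (2/9)·5 + (1/27)·6 + (2/9)·7 + (1/27)·14
     = 47/27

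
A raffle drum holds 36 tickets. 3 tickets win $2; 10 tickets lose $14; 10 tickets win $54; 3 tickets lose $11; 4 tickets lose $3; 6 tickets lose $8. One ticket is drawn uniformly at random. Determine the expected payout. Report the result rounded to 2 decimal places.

$8.69

E[payout] = (3/36)·2 + (10/36)·(-14) + (10/36)·54 + (3/36)·(-11) + (4/36)·(-3) + (6/36)·(-8) = 313/36
≈ $8.69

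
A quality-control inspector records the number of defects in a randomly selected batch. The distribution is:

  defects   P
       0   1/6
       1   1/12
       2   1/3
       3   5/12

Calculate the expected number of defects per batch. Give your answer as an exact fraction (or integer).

E[X] = (1/6)·0 + (1/12)·1 + (1/3)·2 + (5/12)·3
     = 2

2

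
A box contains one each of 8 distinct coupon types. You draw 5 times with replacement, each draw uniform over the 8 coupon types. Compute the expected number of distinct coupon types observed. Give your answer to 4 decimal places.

3.8967

Let Xⱼ=1 if type j appears at least once. P(Xⱼ=1) = 1 − ((8−1)/8)^5 = 15961/32768.
E[#distinct] = 8·15961/32768 = 15961/4096.
≈ 3.8967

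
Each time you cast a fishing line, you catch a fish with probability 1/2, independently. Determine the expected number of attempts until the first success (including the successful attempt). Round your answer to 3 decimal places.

2.000

For a geometric distribution, E[trials] = 1/p = 1/(1/2) = 2.
≈ 2.000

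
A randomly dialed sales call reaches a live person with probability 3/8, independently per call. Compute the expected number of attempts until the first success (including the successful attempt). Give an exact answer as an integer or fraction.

For a geometric distribution, E[trials] = 1/p = 1/(3/8) = 8/3.

8/3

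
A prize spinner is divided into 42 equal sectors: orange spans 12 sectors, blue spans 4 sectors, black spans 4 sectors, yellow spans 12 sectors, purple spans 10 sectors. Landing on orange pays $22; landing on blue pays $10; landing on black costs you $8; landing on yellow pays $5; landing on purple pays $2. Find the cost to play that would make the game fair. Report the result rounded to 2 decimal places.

E[payout] = (12/42)·22 + (4/42)·10 + (4/42)·(-8) + (12/42)·5 + (10/42)·2 = 176/21
Fair fee = E[payout] = 176/21 ≈ $8.38

$8.38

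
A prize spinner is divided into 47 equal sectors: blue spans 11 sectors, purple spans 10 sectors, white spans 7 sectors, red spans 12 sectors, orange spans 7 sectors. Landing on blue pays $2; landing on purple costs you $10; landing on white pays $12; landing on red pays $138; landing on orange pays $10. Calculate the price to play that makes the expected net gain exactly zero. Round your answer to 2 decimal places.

E[payout] = (11/47)·2 + (10/47)·(-10) + (7/47)·12 + (12/47)·138 + (7/47)·10 = 1732/47
Fair fee = E[payout] = 1732/47 ≈ $36.85

$36.85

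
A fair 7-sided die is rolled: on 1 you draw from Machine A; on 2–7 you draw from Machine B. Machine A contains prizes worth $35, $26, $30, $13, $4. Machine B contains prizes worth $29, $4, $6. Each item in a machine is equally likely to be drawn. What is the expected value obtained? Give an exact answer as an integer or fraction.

498/35 dollars

E[X | Machine A] = (35 + 26 + 30 + 13 + 4)/5 = 108/5
E[X | Machine B] = (29 + 4 + 6)/3 = 13
E[X] = (1/7)·108/5 + (6/7)·13 = 498/35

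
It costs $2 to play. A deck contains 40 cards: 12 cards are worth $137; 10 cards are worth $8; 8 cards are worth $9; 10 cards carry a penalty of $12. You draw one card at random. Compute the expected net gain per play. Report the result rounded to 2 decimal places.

E[payout] = (12/40)·137 + (10/40)·8 + (8/40)·9 + (10/40)·(-12) = 419/10
Expected profit = 419/10 − 2 = 399/10 ≈ $39.90

$39.90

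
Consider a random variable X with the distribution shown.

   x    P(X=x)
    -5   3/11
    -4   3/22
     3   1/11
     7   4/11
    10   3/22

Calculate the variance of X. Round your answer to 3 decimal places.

E[X] = (3/11)·(-5) + (3/22)·(-4) + (1/11)·3 + (4/11)·7 + (3/22)·10 = 25/11
E[X²] = (3/11)·25 + (3/22)·16 + (1/11)·9 + (4/11)·49 + (3/22)·100 = 454/11
Var(X) = 454/11 − (25/11)² = 4369/121 ≈ 36.107

36.107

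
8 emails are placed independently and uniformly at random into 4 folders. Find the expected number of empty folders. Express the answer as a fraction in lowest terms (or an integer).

Let Xⱼ=1 if folder j is empty. P(Xⱼ=1) = ((4-1)/4)^8 = 6561/65536.
By linearity, E[#empty] = 4·6561/65536 = 6561/16384.

6561/16384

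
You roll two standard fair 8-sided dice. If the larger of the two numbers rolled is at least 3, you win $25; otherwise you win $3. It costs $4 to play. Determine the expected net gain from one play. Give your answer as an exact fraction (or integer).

E[payout] = (1/16)·3 + (15/16)·25 = 189/8
Expected profit = 189/8 − 4 = 157/8

157/8 dollars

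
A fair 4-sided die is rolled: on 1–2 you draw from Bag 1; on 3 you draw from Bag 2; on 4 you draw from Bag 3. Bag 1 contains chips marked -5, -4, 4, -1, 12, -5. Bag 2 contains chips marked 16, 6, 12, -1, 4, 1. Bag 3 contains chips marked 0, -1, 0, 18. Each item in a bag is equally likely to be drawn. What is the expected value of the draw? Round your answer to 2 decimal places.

E[X | Bag 1] = (-5 − 4 + 4 − 1 + 12 − 5)/6 = 1/6
E[X | Bag 2] = (16 + 6 + 12 − 1 + 4 + 1)/6 = 19/3
E[X | Bag 3] = (0 − 1 + 0 + 18)/4 = 17/4
E[X] = (1/2)·1/6 + (1/4)·19/3 + (1/4)·17/4 = 131/48 ≈ 2.73

2.73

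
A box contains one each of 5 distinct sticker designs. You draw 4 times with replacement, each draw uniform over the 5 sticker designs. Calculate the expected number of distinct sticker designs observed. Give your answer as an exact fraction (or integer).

Let Xⱼ=1 if type j appears at least once. P(Xⱼ=1) = 1 − ((5−1)/5)^4 = 369/625.
E[#distinct] = 5·369/625 = 369/125.

369/125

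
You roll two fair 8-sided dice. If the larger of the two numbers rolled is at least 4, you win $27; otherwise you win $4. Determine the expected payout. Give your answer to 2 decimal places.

$23.77

E[payout] = (9/64)·4 + (55/64)·27 = 1521/64
≈ $23.77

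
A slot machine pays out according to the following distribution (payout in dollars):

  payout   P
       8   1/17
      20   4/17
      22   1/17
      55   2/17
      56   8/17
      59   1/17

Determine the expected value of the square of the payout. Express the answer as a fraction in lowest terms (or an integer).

E[X²] = (1/17)·64 + (4/17)·400 + (1/17)·484 + (2/17)·3025 + (8/17)·3136 + (1/17)·3481
     = 36767/17

36767/17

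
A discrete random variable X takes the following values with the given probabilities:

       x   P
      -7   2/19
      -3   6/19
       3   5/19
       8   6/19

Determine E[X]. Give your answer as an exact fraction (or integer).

31/19

E[X] = (2/19)·(-7) + (6/19)·(-3) + (5/19)·3 + (6/19)·8
     = 31/19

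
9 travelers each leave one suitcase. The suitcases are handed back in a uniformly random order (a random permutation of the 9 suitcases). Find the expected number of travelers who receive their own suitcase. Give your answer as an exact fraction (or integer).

1

Let Xᵢ = 1 if person i gets their own suitcase. For each i, P(Xᵢ=1) = 1/9.
By linearity of expectation, E[X₁+…+X_9] = 9·(1/9) = 1.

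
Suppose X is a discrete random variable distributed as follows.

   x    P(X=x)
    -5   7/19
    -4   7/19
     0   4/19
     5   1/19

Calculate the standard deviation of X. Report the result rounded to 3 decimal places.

2.665

E[X] = -58/19, E[X²] = 312/19
Var(X) = E[X²] − (E[X])² = 312/19 − 3364/361 = 2564/361
SD(X) = √(2564/361) ≈ 2.665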